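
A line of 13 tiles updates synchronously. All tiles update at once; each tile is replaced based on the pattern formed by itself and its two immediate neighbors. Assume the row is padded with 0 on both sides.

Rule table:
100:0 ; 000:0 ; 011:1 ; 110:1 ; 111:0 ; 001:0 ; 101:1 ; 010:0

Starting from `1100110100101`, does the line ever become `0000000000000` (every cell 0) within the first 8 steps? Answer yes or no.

no

step 1: 1100111000010
step 2: 1100101000000
step 3: 1100010000000
step 4: 1100000000000
step 5: 1100000000000  (fixed point — unchanged through step 8)
step 8 is 1100000000000, still not uniform 0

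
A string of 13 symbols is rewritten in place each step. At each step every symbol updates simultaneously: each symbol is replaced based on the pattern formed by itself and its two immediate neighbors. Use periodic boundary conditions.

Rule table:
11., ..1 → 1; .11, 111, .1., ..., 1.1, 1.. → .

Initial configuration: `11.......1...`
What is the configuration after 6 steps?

.1......1...1
.......1...1.
......1...1..
.....1...1...
....1...1....
...1...1.....

...1...1.....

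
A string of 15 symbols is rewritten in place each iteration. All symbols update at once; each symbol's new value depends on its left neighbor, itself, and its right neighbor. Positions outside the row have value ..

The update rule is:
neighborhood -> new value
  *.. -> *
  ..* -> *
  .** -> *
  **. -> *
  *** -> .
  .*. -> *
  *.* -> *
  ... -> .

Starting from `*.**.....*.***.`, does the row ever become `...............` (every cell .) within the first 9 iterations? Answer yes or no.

*****...****.**
*...**.**..****
**.*********..*
****.......****
*..**.....**..*
******...******
*....**.**....*
**..*******..**
*****.....*****
iteration 9 is *****.....*****, still not uniform .

no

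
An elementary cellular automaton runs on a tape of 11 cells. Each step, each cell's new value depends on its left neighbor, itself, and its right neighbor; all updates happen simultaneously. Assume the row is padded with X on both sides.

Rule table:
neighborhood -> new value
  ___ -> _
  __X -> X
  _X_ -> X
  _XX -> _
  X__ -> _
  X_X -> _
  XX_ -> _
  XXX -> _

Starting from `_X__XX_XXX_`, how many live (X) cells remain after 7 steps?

4

_X_X_______
_X_X______X
_X_X_____X_
_X_X____XX_
_X_X___X___
_X_X__XX__X
_X_X_X___X_
count of X: 4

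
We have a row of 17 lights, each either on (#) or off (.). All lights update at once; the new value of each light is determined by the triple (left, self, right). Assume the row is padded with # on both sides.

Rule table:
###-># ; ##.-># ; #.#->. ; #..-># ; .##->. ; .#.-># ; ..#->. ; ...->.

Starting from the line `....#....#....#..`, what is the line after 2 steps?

##...##...##...#.

step 1: #...##...##...##.
step 2: ##...##...##...#.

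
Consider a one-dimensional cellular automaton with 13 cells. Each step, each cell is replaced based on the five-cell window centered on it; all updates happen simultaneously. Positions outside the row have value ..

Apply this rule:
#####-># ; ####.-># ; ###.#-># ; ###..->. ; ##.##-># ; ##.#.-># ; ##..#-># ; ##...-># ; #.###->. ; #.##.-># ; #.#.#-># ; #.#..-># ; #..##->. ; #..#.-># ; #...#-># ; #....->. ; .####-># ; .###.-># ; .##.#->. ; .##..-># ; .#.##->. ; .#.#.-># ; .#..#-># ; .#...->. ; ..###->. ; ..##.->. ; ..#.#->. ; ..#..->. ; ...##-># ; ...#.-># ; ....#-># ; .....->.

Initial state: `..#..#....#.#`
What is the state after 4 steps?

step 1: ##.##...##.##
step 2: ..######..###
step 3: ##.####.#..#.
step 4: ..#.#######..

..#.#######..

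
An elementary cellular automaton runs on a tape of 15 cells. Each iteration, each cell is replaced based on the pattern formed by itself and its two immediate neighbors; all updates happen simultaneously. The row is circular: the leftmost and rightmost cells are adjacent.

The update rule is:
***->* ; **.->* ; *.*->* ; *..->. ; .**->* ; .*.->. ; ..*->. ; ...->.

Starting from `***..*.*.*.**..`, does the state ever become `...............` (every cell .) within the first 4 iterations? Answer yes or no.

no

***...*.*.***..
***....*.****..
***.....*****..
***.....*****..
iteration 4 is ***.....*****.., still not uniform .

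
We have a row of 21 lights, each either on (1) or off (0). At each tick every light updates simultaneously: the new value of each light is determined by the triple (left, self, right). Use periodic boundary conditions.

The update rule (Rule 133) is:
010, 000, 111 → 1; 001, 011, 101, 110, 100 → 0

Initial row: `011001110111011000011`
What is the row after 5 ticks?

010010101010010111110

000000100010000011000
111110101010111000011
111100101010010011001
111000101010010000000
010010101010010111110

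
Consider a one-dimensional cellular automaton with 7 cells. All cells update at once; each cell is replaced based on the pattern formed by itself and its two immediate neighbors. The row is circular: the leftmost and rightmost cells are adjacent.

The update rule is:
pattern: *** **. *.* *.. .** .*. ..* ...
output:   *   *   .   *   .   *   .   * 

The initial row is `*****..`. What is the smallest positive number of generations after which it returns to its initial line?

.*****.
..*****
*..****
**..***
***..**
****..*
*****..

7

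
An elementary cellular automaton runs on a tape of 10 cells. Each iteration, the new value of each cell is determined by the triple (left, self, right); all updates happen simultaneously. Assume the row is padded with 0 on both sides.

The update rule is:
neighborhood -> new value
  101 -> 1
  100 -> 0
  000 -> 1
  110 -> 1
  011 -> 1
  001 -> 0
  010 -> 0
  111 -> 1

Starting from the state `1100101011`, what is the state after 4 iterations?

1100010111
1101001111
1110001111
1110101111

1110101111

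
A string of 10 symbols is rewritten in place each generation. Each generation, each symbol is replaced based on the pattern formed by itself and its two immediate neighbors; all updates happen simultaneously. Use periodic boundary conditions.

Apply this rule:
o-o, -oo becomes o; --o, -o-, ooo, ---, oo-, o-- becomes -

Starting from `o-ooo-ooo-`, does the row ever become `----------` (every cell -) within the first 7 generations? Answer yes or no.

yes

generation 1: -oo--oo--o
generation 2: oo---o----
generation 3: o---------
generation 4: ----------
all cells are - at generation 4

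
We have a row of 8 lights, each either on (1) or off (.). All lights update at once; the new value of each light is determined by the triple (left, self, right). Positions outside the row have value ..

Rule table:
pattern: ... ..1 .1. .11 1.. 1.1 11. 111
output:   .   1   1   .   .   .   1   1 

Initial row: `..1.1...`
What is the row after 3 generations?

1.1.1...

generation 1: .11.1...
generation 2: 1.1.1...
generation 3: 1.1.1...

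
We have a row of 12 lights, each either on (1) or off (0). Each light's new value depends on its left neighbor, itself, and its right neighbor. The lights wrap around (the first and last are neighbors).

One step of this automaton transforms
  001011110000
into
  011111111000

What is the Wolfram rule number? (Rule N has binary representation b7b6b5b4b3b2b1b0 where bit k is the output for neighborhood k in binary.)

254

position 5: 111 → 1  (bit 7 = 1)
position 7: 110 → 1  (bit 6 = 1)
position 3: 101 → 1  (bit 5 = 1)
position 8: 100 → 1  (bit 4 = 1)
position 4: 011 → 1  (bit 3 = 1)
position 2: 010 → 1  (bit 2 = 1)
position 1: 001 → 1  (bit 1 = 1)
position 0: 000 → 0  (bit 0 = 0)
bits b7..b0 = 11111110 = 254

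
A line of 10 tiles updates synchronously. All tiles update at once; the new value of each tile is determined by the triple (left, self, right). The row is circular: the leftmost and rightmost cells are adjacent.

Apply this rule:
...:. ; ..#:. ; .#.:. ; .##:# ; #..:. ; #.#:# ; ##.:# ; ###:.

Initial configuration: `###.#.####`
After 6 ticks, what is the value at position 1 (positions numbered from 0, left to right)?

tick 1: ..##.##...
tick 2: ..#####...
tick 3: ..#...#...
tick 4: ..........
tick 5: ..........  (fixed point — unchanged through tick 6)
position 1 holds .

.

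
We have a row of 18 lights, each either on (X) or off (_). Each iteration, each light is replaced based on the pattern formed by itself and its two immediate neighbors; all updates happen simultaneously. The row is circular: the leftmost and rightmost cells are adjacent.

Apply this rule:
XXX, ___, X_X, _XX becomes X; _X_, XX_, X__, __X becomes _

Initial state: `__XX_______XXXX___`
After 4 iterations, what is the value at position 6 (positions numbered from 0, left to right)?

iteration 1: X_X__XXXXX_XXX__XX
iteration 2: _X___XXXX_XXX___XX
iteration 3: X__X_XXX_XXX__X_X_
iteration 4: ____XXX_XXX____X_X
position 6 holds X

X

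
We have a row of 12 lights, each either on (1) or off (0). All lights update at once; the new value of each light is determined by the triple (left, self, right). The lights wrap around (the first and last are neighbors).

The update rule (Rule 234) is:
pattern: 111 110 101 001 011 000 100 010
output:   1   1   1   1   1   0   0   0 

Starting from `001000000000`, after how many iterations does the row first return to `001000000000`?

12

010000000000
100000000000
000000000001
000000000010
000000000100
000000001000
000000010000
000000100000
000001000000
000010000000
000100000000
001000000000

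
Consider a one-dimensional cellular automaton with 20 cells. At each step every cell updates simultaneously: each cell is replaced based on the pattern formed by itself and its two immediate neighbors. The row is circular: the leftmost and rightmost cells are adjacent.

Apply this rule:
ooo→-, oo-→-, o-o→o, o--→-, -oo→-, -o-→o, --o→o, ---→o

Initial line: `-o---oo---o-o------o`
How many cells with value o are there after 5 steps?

step 1: oo-oo---ooooo-oooooo
step 2: --o---oo-----o------
step 3: ooo-oo---ooooo-ooooo
step 4: ---o---oo-----o-----
step 5: oooo-oo---ooooo-oooo
count of o: 15

15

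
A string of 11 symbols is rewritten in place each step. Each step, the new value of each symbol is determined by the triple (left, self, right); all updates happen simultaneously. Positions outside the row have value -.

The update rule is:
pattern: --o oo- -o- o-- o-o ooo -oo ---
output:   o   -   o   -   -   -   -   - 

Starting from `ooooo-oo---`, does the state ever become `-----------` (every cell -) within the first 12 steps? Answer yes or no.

-----------
all cells are - at step 1

yes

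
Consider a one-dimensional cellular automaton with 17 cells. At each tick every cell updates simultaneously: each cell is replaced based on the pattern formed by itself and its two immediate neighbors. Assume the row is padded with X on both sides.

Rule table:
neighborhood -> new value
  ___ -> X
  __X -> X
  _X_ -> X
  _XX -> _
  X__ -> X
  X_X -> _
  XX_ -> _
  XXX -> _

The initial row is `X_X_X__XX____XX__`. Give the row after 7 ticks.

__X_XXX__XXXX__XX
XXX____XX____XX__
___XXXX__XXXX__XX
XXX____XX____XX__  (repeats tick 2; period 2)
tick 7: ___XXXX__XXXX__XX

___XXXX__XXXX__XX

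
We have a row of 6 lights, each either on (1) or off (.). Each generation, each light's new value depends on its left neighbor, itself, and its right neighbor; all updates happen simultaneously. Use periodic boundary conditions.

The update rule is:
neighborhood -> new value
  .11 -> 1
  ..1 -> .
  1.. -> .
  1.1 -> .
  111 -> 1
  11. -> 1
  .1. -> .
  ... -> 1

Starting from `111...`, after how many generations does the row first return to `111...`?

111.1.
111...

2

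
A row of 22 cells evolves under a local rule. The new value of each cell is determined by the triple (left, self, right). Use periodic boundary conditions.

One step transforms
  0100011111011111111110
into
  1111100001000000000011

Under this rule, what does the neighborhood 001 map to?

1

At position 0 the neighborhood is 001; the next row has 1 there.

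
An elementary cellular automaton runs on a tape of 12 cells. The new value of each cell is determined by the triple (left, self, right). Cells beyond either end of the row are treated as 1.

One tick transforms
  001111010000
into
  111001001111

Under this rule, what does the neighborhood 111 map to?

At position 3 the neighborhood is 111; the next row has 0 there.

0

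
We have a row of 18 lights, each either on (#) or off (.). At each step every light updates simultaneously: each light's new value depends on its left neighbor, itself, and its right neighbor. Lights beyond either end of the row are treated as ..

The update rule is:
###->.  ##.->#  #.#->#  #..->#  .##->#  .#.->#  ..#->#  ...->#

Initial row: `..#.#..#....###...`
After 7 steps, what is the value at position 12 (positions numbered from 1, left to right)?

step 1: #############.####
step 2: #...........###..#
step 3: #############.####  (repeats step 1; period 2)
step 7: #############.####
position 12 holds #

#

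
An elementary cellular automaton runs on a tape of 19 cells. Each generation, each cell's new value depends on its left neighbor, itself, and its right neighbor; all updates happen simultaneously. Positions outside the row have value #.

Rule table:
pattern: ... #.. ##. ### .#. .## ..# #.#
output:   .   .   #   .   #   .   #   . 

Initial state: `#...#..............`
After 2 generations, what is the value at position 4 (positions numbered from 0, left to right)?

#

#..##.............#
#.#.#............#.
position 4 holds #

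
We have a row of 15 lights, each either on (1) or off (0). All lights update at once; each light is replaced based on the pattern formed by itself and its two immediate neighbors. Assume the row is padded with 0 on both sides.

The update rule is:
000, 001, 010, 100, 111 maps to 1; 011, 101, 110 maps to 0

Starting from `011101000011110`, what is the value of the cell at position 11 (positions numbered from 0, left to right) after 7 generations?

generation 1: 101001111101101
generation 2: 101110111000001
generation 3: 100100010111111
generation 4: 111111110011110
generation 5: 011111101101101
generation 6: 101111000000001
generation 7: 100110111111111
position 11 holds 1

1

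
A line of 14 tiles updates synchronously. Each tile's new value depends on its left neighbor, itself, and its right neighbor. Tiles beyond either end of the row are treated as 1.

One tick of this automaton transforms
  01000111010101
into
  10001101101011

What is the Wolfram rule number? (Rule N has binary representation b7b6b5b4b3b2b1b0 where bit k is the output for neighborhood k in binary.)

106

position 6: 111 → 0  (bit 7 = 0)
position 7: 110 → 1  (bit 6 = 1)
position 0: 101 → 1  (bit 5 = 1)
position 2: 100 → 0  (bit 4 = 0)
position 5: 011 → 1  (bit 3 = 1)
position 1: 010 → 0  (bit 2 = 0)
position 4: 001 → 1  (bit 1 = 1)
position 3: 000 → 0  (bit 0 = 0)
bits b7..b0 = 01101010 = 106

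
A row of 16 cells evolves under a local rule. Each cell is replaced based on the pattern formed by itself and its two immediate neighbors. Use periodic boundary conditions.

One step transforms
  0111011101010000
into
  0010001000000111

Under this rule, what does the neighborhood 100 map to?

At position 12 the neighborhood is 100; the next row has 0 there.

0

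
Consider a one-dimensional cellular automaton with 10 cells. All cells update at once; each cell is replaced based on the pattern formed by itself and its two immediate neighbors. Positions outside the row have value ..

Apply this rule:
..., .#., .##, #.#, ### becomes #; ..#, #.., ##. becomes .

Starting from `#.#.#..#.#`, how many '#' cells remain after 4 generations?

6

generation 1: #####..###
generation 2: ####...##.
generation 3: ###..#.#..
generation 4: ##...###.#
count of #: 6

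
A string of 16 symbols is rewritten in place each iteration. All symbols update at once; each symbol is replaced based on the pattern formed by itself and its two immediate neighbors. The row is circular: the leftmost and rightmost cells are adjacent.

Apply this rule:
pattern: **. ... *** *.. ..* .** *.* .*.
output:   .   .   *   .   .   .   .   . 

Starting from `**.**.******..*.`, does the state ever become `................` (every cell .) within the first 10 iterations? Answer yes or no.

.......****.....
........**......
................
all cells are . at iteration 3

yes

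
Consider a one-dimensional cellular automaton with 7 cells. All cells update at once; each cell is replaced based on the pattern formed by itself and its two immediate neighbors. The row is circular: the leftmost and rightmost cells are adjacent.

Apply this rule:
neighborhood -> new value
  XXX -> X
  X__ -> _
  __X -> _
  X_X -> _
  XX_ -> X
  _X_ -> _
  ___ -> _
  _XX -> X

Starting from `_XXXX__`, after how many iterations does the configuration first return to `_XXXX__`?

1

_XXXX__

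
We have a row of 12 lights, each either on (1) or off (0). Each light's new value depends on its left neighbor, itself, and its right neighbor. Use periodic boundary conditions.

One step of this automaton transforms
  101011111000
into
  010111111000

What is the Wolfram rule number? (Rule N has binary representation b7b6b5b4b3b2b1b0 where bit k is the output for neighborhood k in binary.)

232

position 5: 111 → 1  (bit 7 = 1)
position 8: 110 → 1  (bit 6 = 1)
position 1: 101 → 1  (bit 5 = 1)
position 9: 100 → 0  (bit 4 = 0)
position 4: 011 → 1  (bit 3 = 1)
position 0: 010 → 0  (bit 2 = 0)
position 11: 001 → 0  (bit 1 = 0)
position 10: 000 → 0  (bit 0 = 0)
bits b7..b0 = 11101000 = 232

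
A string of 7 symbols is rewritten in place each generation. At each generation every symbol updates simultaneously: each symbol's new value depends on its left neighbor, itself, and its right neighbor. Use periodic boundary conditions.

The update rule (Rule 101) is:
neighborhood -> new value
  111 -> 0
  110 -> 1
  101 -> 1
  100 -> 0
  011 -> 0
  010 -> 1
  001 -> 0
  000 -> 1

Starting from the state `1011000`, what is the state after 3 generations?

1101010
0111111
1000001

1000001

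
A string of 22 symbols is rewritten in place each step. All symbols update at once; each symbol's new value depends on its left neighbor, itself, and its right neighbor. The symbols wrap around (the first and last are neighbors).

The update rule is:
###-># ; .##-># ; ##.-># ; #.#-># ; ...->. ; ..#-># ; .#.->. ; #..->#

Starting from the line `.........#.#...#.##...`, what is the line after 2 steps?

.......#.#.#.#.######.

........#.#.#.#.####..
.......#.#.#.#.######.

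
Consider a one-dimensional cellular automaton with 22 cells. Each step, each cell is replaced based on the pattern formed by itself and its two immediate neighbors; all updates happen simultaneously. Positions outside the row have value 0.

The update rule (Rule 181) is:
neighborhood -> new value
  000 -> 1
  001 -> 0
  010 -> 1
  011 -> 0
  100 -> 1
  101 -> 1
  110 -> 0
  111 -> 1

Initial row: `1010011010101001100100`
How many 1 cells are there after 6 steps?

14

1111000111111100010111
0110110011111011011010
0001001001110100100111
1101101100101110110010
0010010010110101001011
1011011011001111101100
count of 1: 14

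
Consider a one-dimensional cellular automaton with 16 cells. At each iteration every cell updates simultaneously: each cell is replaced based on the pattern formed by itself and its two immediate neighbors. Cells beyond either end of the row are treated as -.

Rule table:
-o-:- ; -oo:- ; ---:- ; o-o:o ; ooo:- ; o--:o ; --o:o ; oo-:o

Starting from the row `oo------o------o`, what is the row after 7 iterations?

-oo----o-o----o-
o-oo--o-o-o--o-o
-o-ooo-o-o-oo-o-
o-o--oo-o-o-oo-o
-o-oo-oo-o-o-oo-
o-o-oo-oo-o-o-oo
-o-o-oo-oo-o-o-o

-o-o-oo-oo-o-o-o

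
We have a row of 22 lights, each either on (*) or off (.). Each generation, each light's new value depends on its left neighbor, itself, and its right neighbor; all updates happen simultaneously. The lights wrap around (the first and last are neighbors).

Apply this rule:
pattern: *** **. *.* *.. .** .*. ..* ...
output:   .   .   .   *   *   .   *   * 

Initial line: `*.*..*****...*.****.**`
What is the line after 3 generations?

...***....***..*....*.
****..*****..**.****.*
....***....***..*....*

....***....***..*....*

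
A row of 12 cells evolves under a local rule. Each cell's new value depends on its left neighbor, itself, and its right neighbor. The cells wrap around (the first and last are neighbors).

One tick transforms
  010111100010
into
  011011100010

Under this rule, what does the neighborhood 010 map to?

1

At position 1 the neighborhood is 010; the next row has 1 there.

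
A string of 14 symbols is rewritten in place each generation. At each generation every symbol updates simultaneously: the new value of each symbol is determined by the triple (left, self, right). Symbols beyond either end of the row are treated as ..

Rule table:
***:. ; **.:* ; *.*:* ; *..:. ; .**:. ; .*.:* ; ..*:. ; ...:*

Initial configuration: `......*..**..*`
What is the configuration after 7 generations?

.*...*....*..*

*****.*...*..*
....***.*.*..*
***...*****..*
..*.*.....*..*
*.***.***.*..*
**..**..***..*
.*...*....*..*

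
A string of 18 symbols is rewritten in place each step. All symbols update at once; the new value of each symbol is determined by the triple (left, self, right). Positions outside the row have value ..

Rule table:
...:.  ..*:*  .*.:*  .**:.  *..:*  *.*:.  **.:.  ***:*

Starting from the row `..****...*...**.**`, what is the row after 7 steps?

**.**.*.*.*.**.*..

step 1: .*.**.*.***.*.....
step 2: **....*..*..**....
step 3: ..*..*******..*...
step 4: .****.*****.****..
step 5: *.**...***...**.*.
step 6: *...*.*.*.*.*...**
step 7: **.**.*.*.*.**.*..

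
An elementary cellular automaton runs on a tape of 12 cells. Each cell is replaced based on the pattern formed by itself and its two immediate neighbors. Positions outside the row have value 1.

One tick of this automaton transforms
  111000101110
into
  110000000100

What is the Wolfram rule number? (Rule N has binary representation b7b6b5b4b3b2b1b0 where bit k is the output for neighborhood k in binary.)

position 0: 111 → 1  (bit 7 = 1)
position 2: 110 → 0  (bit 6 = 0)
position 7: 101 → 0  (bit 5 = 0)
position 3: 100 → 0  (bit 4 = 0)
position 8: 011 → 0  (bit 3 = 0)
position 6: 010 → 0  (bit 2 = 0)
position 5: 001 → 0  (bit 1 = 0)
position 4: 000 → 0  (bit 0 = 0)
bits b7..b0 = 10000000 = 128

128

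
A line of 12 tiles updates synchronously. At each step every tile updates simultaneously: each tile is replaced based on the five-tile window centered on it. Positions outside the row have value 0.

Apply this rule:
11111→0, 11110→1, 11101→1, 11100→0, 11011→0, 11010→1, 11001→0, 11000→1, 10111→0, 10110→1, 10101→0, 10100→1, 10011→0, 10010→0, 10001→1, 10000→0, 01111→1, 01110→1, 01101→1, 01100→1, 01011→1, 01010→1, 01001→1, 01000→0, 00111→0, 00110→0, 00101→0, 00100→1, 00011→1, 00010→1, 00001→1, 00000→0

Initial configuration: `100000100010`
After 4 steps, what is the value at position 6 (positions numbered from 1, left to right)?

1

step 1: 100011101110
step 2: 101101100101
step 3: 011101100011
step 4: 101101111101
position 6 holds 1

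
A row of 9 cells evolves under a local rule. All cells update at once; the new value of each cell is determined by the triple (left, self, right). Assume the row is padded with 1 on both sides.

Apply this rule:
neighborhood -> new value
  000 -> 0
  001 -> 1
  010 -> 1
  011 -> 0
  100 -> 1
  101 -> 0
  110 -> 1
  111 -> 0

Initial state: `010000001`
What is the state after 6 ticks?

tick 1: 011000010
tick 2: 001100110
tick 3: 110111010
tick 4: 010001010
tick 5: 011011010
tick 6: 001001010

001001010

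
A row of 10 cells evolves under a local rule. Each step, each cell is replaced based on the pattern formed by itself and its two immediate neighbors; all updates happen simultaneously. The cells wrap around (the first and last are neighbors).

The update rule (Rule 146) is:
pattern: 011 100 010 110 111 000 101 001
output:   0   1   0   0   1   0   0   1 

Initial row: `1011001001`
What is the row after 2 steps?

0001000001

step 1: 0000110110
step 2: 0001000001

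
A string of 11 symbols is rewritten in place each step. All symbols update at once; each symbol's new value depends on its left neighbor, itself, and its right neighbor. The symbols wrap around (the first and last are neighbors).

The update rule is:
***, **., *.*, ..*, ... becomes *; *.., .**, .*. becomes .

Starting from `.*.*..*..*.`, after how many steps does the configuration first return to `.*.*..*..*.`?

*.*..*..*..
.*..*..*..*
*..*..*..*.
..*..*..*.*
.*..*..*.*.
*..*..*.*..
..*..*.*..*
.*..*.*..*.
*..*.*..*..
..*.*..*..*
.*.*..*..*.

11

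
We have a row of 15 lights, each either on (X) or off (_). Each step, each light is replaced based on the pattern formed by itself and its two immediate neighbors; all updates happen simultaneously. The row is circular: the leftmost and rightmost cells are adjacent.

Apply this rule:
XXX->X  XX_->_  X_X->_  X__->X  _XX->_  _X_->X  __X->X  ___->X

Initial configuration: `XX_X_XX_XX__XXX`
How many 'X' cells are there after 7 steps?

12

X__X______XX_XX
_XXXXXXXXX____X
__XXXXXXX_XXXXX
XX_XXXXX___XXX_
____XXX_XXX_X__
XXXX_X___X__XXX
XXX__XXXXXXX_XX
count of X: 12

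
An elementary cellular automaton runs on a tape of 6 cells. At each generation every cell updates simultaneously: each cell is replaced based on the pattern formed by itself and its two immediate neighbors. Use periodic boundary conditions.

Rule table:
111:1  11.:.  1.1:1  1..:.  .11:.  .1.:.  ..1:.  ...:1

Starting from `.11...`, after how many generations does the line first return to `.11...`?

....11
.11...

2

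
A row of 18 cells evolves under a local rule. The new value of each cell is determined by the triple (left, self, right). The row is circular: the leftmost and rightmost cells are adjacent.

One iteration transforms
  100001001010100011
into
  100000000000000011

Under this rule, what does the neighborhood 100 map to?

At position 1 the neighborhood is 100; the next row has 0 there.

0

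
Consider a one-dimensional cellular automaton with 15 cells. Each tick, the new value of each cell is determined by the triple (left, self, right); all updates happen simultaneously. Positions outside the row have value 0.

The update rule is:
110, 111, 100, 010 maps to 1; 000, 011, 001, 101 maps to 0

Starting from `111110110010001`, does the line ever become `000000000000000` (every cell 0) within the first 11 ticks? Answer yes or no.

011110011011001
001111001001101
000111101100101
000011100110101
000001110010101
000000111010101
000000011010101
000000001010101
000000001010101  (fixed point — unchanged through tick 11)
tick 11 is 000000001010101, still not uniform 0

no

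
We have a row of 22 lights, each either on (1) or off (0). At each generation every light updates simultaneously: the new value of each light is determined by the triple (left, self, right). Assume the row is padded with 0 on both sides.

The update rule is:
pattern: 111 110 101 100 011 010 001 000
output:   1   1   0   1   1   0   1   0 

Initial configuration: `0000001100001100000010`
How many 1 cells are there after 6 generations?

0000011110011110000101
0000111111111111001000
0001111111111111110100
0011111111111111110010
0111111111111111111101
1111111111111111111100
count of 1: 20

20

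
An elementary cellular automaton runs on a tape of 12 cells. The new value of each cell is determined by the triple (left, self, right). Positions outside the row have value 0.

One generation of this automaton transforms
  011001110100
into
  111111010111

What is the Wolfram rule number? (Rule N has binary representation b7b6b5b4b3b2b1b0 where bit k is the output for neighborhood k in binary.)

95

position 6: 111 → 0  (bit 7 = 0)
position 2: 110 → 1  (bit 6 = 1)
position 8: 101 → 0  (bit 5 = 0)
position 3: 100 → 1  (bit 4 = 1)
position 1: 011 → 1  (bit 3 = 1)
position 9: 010 → 1  (bit 2 = 1)
position 0: 001 → 1  (bit 1 = 1)
position 11: 000 → 1  (bit 0 = 1)
bits b7..b0 = 01011111 = 95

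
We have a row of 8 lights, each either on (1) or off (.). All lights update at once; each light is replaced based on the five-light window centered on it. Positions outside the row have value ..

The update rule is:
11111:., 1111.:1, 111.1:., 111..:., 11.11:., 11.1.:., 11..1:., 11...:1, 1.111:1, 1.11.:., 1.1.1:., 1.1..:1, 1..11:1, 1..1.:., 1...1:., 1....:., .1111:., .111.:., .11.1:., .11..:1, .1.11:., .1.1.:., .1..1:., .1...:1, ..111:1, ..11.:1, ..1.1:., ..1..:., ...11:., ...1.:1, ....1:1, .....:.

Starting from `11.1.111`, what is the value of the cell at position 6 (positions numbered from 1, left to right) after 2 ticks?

.

1....1..
.1.11.1.
position 6 holds .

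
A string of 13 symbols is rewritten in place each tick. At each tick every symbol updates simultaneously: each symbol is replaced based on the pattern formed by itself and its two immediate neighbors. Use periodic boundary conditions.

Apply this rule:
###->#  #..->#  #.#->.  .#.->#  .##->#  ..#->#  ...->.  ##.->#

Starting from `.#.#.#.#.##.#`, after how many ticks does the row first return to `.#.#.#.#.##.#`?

tick 1: .#.#.#.#.##.#

1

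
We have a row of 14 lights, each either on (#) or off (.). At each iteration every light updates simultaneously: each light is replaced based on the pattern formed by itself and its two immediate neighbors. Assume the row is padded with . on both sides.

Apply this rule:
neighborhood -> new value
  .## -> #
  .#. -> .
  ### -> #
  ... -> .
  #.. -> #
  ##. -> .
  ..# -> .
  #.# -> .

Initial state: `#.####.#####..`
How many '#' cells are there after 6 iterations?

..###..####.#.
..##.#.###...#
..#....##.#...
...#...#...#..
....#...#...#.
.....#...#...#
count of #: 3

3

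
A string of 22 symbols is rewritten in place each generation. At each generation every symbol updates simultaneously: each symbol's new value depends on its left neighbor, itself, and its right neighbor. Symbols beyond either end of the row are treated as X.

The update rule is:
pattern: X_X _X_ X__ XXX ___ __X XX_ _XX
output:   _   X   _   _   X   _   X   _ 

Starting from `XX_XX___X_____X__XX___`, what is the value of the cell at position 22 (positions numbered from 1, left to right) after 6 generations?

_X__X_X_X_XXX_X___X_X_
_X__X_X_X___X_X_X_X_X_
_X__X_X_X_X_X_X_X_X_X_
_X__X_X_X_X_X_X_X_X_X_  (fixed point — unchanged through generation 6)
position 22 holds _

_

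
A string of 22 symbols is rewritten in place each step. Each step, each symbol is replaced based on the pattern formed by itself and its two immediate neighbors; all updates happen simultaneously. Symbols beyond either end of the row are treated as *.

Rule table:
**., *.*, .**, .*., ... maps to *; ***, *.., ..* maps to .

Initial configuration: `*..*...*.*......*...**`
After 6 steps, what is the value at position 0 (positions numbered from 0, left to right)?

step 1: *..*.*.***.****.*.*.*.
step 2: *..*****.***..********
step 3: *..*...***.*..*.......
step 4: *..*.*.*.***..*.*****.
step 5: *..*******.*..***...**
step 6: *..*.....***..*.*.*.*.
position 0 holds *

*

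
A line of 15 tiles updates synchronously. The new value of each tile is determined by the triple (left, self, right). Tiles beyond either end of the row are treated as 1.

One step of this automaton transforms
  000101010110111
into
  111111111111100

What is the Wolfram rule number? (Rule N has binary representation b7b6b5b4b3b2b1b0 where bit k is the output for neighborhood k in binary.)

127

position 13: 111 → 0  (bit 7 = 0)
position 10: 110 → 1  (bit 6 = 1)
position 4: 101 → 1  (bit 5 = 1)
position 0: 100 → 1  (bit 4 = 1)
position 9: 011 → 1  (bit 3 = 1)
position 3: 010 → 1  (bit 2 = 1)
position 2: 001 → 1  (bit 1 = 1)
position 1: 000 → 1  (bit 0 = 1)
bits b7..b0 = 01111111 = 127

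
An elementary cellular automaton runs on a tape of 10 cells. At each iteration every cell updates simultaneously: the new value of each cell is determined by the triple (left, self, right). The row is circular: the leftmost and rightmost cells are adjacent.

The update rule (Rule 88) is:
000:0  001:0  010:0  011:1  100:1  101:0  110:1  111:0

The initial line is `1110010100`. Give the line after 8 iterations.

1011000010
0011100000
0010110000
0000111000
0000101100
0000001110
0000001011
1000000011

1000000011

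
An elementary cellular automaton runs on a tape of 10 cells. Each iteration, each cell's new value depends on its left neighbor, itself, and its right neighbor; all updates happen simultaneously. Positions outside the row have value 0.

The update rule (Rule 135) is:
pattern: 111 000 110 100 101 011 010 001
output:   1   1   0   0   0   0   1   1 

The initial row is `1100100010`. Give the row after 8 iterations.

0001101110
1110000100
0100111101
1101011001
0001000011
1111011100
0110001001
1000111011

1000111011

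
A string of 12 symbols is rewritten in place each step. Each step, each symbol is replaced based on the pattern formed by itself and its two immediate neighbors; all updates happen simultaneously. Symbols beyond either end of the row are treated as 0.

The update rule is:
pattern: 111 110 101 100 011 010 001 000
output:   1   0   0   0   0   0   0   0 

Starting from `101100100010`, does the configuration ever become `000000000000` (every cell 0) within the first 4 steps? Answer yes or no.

step 1: 000000000000
all cells are 0 at step 1

yes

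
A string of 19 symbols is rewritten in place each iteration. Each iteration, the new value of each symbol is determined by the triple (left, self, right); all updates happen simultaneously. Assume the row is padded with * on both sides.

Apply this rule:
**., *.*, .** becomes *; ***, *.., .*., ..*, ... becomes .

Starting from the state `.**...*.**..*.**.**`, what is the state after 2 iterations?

***....***...*****.
..*....*.*...*...**

..*....*.*...*...**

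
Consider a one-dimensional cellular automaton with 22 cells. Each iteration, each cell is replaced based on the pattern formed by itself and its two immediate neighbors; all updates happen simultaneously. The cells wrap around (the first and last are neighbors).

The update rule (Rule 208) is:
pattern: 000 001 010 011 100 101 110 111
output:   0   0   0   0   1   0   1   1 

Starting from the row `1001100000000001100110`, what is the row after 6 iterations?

0100110000000000110010
0010011000000000011001
1001001100000000001100
0100100110000000000110
0010010011000000000011
1001001001100000000001

1001001001100000000001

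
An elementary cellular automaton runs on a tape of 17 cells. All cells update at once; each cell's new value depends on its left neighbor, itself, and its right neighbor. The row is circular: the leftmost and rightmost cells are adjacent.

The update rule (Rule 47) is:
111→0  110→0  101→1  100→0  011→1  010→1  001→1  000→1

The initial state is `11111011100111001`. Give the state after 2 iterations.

01111100111001110

00000110001100011
01111100111001110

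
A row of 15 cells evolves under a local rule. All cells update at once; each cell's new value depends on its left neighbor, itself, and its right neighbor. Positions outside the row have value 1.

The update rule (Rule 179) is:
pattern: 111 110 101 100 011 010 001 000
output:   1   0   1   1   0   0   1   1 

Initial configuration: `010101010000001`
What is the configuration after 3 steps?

step 1: 101010101111110
step 2: 010101010111101
step 3: 101010101011010

101010101011010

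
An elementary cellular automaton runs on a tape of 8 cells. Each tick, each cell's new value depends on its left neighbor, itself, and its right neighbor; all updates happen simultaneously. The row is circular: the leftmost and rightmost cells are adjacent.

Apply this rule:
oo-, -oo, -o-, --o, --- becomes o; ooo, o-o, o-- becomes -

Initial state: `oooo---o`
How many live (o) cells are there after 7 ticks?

4

---o-ooo
-ooo-o-o
-o-o-o-o
-o-o-o-o  (fixed point — unchanged through tick 7)
count of o: 4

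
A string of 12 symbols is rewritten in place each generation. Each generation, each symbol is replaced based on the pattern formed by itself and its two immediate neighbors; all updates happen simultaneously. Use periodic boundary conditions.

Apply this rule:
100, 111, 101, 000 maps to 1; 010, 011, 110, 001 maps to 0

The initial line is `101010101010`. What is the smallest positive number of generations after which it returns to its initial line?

2

generation 1: 010101010101
generation 2: 101010101010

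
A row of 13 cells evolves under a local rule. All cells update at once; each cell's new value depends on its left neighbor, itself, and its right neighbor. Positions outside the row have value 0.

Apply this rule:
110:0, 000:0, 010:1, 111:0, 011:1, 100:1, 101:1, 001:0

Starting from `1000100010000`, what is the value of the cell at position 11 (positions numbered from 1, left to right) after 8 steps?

step 1: 1100110011000
step 2: 1010101010100
step 3: 1111111111110
step 4: 1000000000001
step 5: 1100000000001
step 6: 1010000000001
step 7: 1111000000001
step 8: 1000100000001
position 11 holds 0

0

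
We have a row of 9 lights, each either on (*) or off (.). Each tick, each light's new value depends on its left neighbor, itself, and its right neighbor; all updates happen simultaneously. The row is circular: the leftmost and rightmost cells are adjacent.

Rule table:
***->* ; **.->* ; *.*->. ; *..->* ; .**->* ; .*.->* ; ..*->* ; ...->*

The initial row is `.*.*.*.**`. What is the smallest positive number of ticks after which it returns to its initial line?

1

.*.*.*.**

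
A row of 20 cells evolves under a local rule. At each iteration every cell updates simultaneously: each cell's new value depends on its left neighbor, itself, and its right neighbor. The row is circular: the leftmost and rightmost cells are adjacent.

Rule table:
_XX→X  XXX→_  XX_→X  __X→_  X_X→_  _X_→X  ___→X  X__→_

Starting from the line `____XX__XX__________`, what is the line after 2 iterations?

XXX_XX__XX_XXXXXXXXX
__X_XX__XX_X________

__X_XX__XX_X________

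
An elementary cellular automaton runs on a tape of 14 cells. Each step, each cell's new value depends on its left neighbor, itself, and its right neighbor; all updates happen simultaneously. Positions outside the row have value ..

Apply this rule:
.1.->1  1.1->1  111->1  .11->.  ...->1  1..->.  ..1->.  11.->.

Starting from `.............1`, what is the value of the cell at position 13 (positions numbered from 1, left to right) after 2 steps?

step 1: 111111111111.1
step 2: .1111111111.11
position 13 holds 1

1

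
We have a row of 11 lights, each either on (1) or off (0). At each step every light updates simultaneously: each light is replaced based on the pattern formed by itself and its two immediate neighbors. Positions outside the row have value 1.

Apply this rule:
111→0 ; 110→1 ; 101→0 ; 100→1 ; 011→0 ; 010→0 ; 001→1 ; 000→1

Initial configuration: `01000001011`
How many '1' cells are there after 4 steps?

step 1: 00111110000
step 2: 11000011111
step 3: 01111100000
step 4: 00000111111
count of 1: 6

6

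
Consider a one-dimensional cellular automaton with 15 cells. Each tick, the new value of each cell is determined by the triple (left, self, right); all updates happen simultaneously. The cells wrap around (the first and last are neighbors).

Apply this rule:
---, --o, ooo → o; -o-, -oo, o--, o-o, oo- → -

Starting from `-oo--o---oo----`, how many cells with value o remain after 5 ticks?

o---o--oo---ooo
--oo--o---oo-oo
-o---o--oo-----
o--oo--o---oooo
--o---o--oo-ooo
count of o: 7

7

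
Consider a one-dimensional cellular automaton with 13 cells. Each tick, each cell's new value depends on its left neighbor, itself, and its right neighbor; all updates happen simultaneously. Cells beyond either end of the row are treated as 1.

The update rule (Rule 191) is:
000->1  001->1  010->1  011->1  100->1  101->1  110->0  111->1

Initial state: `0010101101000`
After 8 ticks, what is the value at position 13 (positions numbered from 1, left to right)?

tick 1: 1111111011111
tick 2: 1111110111111
tick 3: 1111101111111
tick 4: 1111011111111
tick 5: 1110111111111
tick 6: 1101111111111
tick 7: 1011111111111
tick 8: 0111111111111
position 13 holds 1

1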